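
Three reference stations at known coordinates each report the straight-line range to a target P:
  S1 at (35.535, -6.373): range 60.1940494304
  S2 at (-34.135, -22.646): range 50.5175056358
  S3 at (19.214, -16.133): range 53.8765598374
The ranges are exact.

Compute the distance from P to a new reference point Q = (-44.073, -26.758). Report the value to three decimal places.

58.430

eq1: (x − 35.535)² + (y + 6.373)² = 60.1940494304²
eq2: (x + 34.135)² + (y + 22.646)² = 50.5175056358²
eq3: (x − 19.214)² + (y + 16.133)² = 53.8765598374²
eq3−eq1, eq3−eq2 (x²,y² cancel):
  32.642·x + 19.520·y = -46.740018
  -106.698·x − 13.026·y = 1399.253380
det = 32.642·-13.026 − 19.520·-106.698 = 1657.550268
x = (-46.740018·-13.026 − 19.520·1399.253380) / 1657.550268 = -16.110878
y = (32.642·1399.253380 − -46.740018·-106.698) / 1657.550268 = 24.546684
|P − Q| = √((-16.110878 − -44.073)² + (24.546684 − -26.758)²) = 58.429880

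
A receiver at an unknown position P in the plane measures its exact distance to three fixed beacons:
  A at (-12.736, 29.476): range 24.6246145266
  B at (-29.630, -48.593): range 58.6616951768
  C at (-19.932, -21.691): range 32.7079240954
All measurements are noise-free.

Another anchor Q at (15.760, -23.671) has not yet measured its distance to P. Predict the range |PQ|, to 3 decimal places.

eq1: (x + 12.736)² + (y − 29.476)² = 24.6246145266²
eq2: (x + 29.630)² + (y + 48.593)² = 58.6616951768²
eq3: (x + 19.932)² + (y + 21.691)² = 32.7079240954²
eq3−eq1, eq3−eq2 (x²,y² cancel):
  14.392·x + 102.334·y = 626.692825
  -19.396·x − 53.804·y = 0.046262
det = 14.392·-53.804 − 102.334·-19.396 = 1210.523096
x = (626.692825·-53.804 − 102.334·0.046262) / 1210.523096 = -27.858465
y = (14.392·0.046262 − 626.692825·-19.396) / 1210.523096 = 10.041940
|P − Q| = √((-27.858465 − 15.760)² + (10.041940 − -23.671)²) = 55.128330

55.128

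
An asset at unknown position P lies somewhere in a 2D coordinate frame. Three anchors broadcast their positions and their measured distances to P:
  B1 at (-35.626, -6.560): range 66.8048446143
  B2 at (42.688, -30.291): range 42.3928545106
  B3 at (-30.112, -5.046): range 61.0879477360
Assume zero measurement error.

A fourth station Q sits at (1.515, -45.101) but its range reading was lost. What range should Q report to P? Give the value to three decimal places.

61.519

eq1: (x + 35.626)² + (y + 6.560)² = 66.8048446143²
eq2: (x − 42.688)² + (y + 30.291)² = 42.3928545106²
eq3: (x + 30.112)² + (y + 5.046)² = 61.0879477360²
eq3−eq1, eq3−eq2 (x²,y² cancel):
  -11.028·x − 3.028·y = -351.099089
  145.600·x − 50.490·y = 3742.198610
det = -11.028·-50.490 − -3.028·145.600 = 997.680520
x = (-351.099089·-50.490 − -3.028·3742.198610) / 997.680520 = 29.125927
y = (-11.028·3742.198610 − -351.099089·145.600) / 997.680520 = 9.873964
|P − Q| = √((29.125927 − 1.515)² + (9.873964 − -45.101)²) = 61.519183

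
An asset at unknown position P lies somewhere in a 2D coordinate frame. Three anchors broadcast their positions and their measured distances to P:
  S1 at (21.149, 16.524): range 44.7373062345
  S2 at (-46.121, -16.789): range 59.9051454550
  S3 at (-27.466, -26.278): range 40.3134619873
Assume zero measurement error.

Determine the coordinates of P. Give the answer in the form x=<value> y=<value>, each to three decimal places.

eq1: (x − 21.149)² + (y − 16.524)² = 44.7373062345²
eq2: (x + 46.121)² + (y + 16.789)² = 59.9051454550²
eq3: (x + 27.466)² + (y + 26.278)² = 40.3134619873²
eq3−eq2, eq3−eq1 (x²,y² cancel):
  -37.310·x + 18.978·y = -999.348513
  97.230·x + 85.604·y = -1100.843015
det = -37.310·85.604 − 18.978·97.230 = -5039.116180
x = (-999.348513·85.604 − 18.978·-1100.843015) / -5039.116180 = 12.830907
y = (-37.310·-1100.843015 − -999.348513·97.230) / -5039.116180 = -27.433205

x=12.831 y=-27.433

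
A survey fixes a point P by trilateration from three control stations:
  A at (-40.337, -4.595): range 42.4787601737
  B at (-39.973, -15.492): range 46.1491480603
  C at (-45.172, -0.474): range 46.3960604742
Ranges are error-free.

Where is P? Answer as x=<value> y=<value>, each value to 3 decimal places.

eq1: (x + 40.337)² + (y + 4.595)² = 42.4787601737²
eq2: (x + 39.973)² + (y + 15.492)² = 46.1491480603²
eq3: (x + 45.172)² + (y + 0.474)² = 46.3960604742²
eq2−eq1, eq2−eq3 (x²,y² cancel):
  -0.728·x + 21.794·y = 135.643602
  -10.398·x + 30.036·y = 180.040906
det = -0.728·30.036 − 21.794·-10.398 = 204.747804
x = (135.643602·30.036 − 21.794·180.040906) / 204.747804 = 0.734463
y = (-0.728·180.040906 − 135.643602·-10.398) / 204.747804 = 6.248430

x=0.734 y=6.248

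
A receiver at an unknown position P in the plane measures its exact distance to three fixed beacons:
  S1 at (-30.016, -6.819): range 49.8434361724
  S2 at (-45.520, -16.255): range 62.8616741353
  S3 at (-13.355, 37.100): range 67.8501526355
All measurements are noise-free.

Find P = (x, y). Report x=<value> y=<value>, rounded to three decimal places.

eq1: (x + 30.016)² + (y + 6.819)² = 49.8434361724²
eq2: (x + 45.520)² + (y + 16.255)² = 62.8616741353²
eq3: (x + 13.355)² + (y − 37.100)² = 67.8501526355²
eq2−eq1, eq2−eq3 (x²,y² cancel):
  31.008·x + 18.872·y = 78.385538
  64.330·x + 106.710·y = -1433.582538
det = 31.008·106.710 − 18.872·64.330 = 2094.827920
x = (78.385538·106.710 − 18.872·-1433.582538) / 2094.827920 = 16.907876
y = (31.008·-1433.582538 − 78.385538·64.330) / 2094.827920 = -23.627272

x=16.908 y=-23.627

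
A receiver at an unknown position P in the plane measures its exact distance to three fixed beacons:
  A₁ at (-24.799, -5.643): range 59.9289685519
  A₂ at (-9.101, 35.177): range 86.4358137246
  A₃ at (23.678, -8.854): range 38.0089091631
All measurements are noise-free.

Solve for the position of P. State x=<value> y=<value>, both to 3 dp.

x=18.977 y=-46.571

eq1: (x + 24.799)² + (y + 5.643)² = 59.9289685519²
eq2: (x + 9.101)² + (y − 35.177)² = 86.4358137246²
eq3: (x − 23.678)² + (y + 8.854)² = 38.0089091631²
eq1−eq3, eq1−eq2 (x²,y² cancel):
  96.954·x − 6.422·y = 2139.011246
  31.396·x + 81.640·y = -3206.252943
det = 96.954·81.640 − -6.422·31.396 = 8116.949672
x = (2139.011246·81.640 − -6.422·-3206.252943) / 8116.949672 = 18.977366
y = (96.954·-3206.252943 − 2139.011246·31.396) / 8116.949672 = -46.571121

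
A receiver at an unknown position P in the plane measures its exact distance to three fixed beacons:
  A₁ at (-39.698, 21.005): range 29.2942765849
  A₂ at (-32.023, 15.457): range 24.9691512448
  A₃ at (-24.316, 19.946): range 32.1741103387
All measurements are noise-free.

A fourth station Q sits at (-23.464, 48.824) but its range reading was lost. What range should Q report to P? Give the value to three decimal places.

eq1: (x + 39.698)² + (y − 21.005)² = 29.2942765849²
eq2: (x + 32.023)² + (y − 15.457)² = 24.9691512448²
eq3: (x + 24.316)² + (y − 19.946)² = 32.1741103387²
eq3−eq1, eq3−eq2 (x²,y² cancel):
  -30.764·x + 2.118·y = 1205.049192
  -15.414·x − 8.978·y = 686.995468
det = -30.764·-8.978 − 2.118·-15.414 = 308.846044
x = (1205.049192·-8.978 − 2.118·686.995468) / 308.846044 = -39.741445
y = (-30.764·686.995468 − 1205.049192·-15.414) / 308.846044 = -8.289244
|P − Q| = √((-39.741445 − -23.464)² + (-8.289244 − 48.824)²) = 59.387523

59.388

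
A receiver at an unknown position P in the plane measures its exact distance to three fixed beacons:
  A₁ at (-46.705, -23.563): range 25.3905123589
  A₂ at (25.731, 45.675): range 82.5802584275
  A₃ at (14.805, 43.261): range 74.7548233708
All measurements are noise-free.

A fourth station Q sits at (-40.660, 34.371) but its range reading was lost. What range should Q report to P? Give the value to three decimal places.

59.744

eq1: (x + 46.705)² + (y + 23.563)² = 25.3905123589²
eq2: (x − 25.731)² + (y − 45.675)² = 82.5802584275²
eq3: (x − 14.805)² + (y − 43.261)² = 74.7548233708²
eq2−eq3, eq2−eq1 (x²,y² cancel):
  -21.852·x − 4.828·y = 573.627625
  -144.872·x − 138.476·y = 6163.102972
det = -21.852·-138.476 − -4.828·-144.872 = 2326.535536
x = (573.627625·-138.476 − -4.828·6163.102972) / 2326.535536 = -21.352864
y = (-21.852·6163.102972 − 573.627625·-144.872) / 2326.535536 = -22.167529
|P − Q| = √((-21.352864 − -40.660)² + (-22.167529 − 34.371)²) = 59.744211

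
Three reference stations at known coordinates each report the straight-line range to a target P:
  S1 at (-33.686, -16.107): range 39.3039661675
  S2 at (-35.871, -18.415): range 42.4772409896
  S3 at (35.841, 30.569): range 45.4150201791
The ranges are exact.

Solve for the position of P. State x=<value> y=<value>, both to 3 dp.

eq1: (x + 33.686)² + (y + 16.107)² = 39.3039661675²
eq2: (x + 35.871)² + (y + 18.415)² = 42.4772409896²
eq3: (x − 35.841)² + (y − 30.569)² = 45.4150201791²
eq2−eq3, eq2−eq1 (x²,y² cancel):
  143.424·x + 97.968·y = 334.992120
  4.370·x + 4.616·y = 27.855425
det = 143.424·4.616 − 97.968·4.370 = 233.925024
x = (334.992120·4.616 − 97.968·27.855425) / 233.925024 = -5.055537
y = (143.424·27.855425 − 334.992120·4.370) / 233.925024 = 10.820650

x=-5.056 y=10.821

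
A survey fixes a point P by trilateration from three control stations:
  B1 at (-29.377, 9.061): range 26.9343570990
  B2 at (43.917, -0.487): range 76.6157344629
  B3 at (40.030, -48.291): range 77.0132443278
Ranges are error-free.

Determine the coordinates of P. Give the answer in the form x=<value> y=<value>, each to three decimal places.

eq1: (x + 29.377)² + (y − 9.061)² = 26.9343570990²
eq2: (x − 43.917)² + (y + 0.487)² = 76.6157344629²
eq3: (x − 40.030)² + (y + 48.291)² = 77.0132443278²
eq2−eq3, eq2−eq1 (x²,y² cancel):
  -7.774·x − 95.608·y = 1944.412488
  -146.588·x + 19.096·y = 4160.680967
det = -7.774·19.096 − -95.608·-146.588 = -14163.437808
x = (1944.412488·19.096 − -95.608·4160.680967) / -14163.437808 = -30.707579
y = (-7.774·4160.680967 − 1944.412488·-146.588) / -14163.437808 = -17.840471

x=-30.708 y=-17.840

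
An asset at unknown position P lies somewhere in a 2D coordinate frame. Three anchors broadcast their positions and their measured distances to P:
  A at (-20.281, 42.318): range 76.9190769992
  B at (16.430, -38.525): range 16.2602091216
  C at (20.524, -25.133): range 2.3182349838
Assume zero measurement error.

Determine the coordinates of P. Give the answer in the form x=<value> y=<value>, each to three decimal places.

x=20.633 y=-22.817

eq1: (x + 20.281)² + (y − 42.318)² = 76.9190769992²
eq2: (x − 16.430)² + (y + 38.525)² = 16.2602091216²
eq3: (x − 20.524)² + (y + 25.133)² = 2.3182349838²
eq2−eq3, eq2−eq1 (x²,y² cancel):
  8.188·x + 26.784·y = -442.198073
  -73.422·x + 161.686·y = -5204.138446
det = 8.188·161.686 − 26.784·-73.422 = 3290.419816
x = (-442.198073·161.686 − 26.784·-5204.138446) / 3290.419816 = 20.632749
y = (8.188·-5204.138446 − -442.198073·-73.422) / 3290.419816 = -22.817317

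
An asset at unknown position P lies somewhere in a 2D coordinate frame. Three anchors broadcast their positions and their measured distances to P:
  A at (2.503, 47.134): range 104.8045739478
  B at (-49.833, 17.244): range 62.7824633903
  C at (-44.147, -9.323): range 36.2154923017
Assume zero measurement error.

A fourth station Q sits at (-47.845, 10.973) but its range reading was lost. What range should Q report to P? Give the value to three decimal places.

eq1: (x − 2.503)² + (y − 47.134)² = 104.8045739478²
eq2: (x + 49.833)² + (y − 17.244)² = 62.7824633903²
eq3: (x + 44.147)² + (y + 9.323)² = 36.2154923017²
eq2−eq1, eq2−eq3 (x²,y² cancel):
  104.672·x + 59.780·y = -7595.165471
  11.372·x − 53.134·y = 1885.268340
det = 104.672·-53.134 − 59.780·11.372 = -6241.460208
x = (-7595.165471·-53.134 − 59.780·1885.268340) / -6241.460208 = -46.601303
y = (104.672·1885.268340 − -7595.165471·11.372) / -6241.460208 = -45.455233
|P − Q| = √((-46.601303 − -47.845)² + (-45.455233 − 10.973)²) = 56.441937

56.442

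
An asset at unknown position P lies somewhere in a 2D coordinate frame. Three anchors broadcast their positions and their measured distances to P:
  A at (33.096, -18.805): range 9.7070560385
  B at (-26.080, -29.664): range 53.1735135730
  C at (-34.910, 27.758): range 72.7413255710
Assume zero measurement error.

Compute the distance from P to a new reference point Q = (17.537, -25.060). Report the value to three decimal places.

13.250

eq1: (x − 33.096)² + (y + 18.805)² = 9.7070560385²
eq2: (x + 26.080)² + (y + 29.664)² = 53.1735135730²
eq3: (x + 34.910)² + (y − 27.758)² = 72.7413255710²
eq2−eq3, eq2−eq1 (x²,y² cancel):
  -17.660·x + 114.844·y = -2034.782532
  118.352·x + 21.718·y = 2622.049554
det = -17.660·21.718 − 114.844·118.352 = -13975.556968
x = (-2034.782532·21.718 − 114.844·2622.049554) / -13975.556968 = 24.708716
y = (-17.660·2622.049554 − -2034.782532·118.352) / -13975.556968 = -13.918242
|P − Q| = √((24.708716 − 17.537)² + (-13.918242 − -25.060)²) = 13.250369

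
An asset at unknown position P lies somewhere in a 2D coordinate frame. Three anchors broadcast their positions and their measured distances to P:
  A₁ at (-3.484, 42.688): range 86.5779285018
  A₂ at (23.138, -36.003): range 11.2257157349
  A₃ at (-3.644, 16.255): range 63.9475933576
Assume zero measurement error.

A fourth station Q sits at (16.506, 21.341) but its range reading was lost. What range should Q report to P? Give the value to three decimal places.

eq1: (x + 3.484)² + (y − 42.688)² = 86.5779285018²
eq2: (x − 23.138)² + (y + 36.003)² = 11.2257157349²
eq3: (x + 3.644)² + (y − 16.255)² = 63.9475933576²
eq1−eq2, eq1−eq3 (x²,y² cancel):
  53.244·x − 157.382·y = 7366.900463
  -0.320·x − 52.866·y = 1849.543168
det = 53.244·-52.866 − -157.382·-0.320 = -2865.159544
x = (7366.900463·-52.866 − -157.382·1849.543168) / -2865.159544 = 34.334478
y = (53.244·1849.543168 − 7366.900463·-0.320) / -2865.159544 = -35.193323
|P − Q| = √((34.334478 − 16.506)² + (-35.193323 − 21.341)²) = 59.278869

59.279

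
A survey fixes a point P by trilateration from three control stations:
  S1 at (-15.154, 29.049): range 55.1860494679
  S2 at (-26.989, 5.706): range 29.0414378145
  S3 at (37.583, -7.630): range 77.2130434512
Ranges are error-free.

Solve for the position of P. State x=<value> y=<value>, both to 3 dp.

eq1: (x + 15.154)² + (y − 29.049)² = 55.1860494679²
eq2: (x + 26.989)² + (y − 5.706)² = 29.0414378145²
eq3: (x − 37.583)² + (y + 7.630)² = 77.2130434512²
eq1−eq3, eq1−eq2 (x²,y² cancel):
  105.474·x − 73.358·y = -2519.143351
  -23.670·x − 46.686·y = 1889.571386
det = 105.474·-46.686 − -73.358·-23.670 = -6660.543024
x = (-2519.143351·-46.686 − -73.358·1889.571386) / -6660.543024 = -38.468921
y = (105.474·1889.571386 − -2519.143351·-23.670) / -6660.543024 = -20.970141

x=-38.469 y=-20.970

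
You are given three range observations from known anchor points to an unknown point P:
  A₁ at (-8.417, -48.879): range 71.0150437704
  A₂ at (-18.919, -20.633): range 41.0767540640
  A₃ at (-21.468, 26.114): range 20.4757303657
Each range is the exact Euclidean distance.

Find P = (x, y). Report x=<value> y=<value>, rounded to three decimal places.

x=-38.847 y=15.286

eq1: (x + 8.417)² + (y + 48.879)² = 71.0150437704²
eq2: (x + 18.919)² + (y + 20.633)² = 41.0767540640²
eq3: (x + 21.468)² + (y − 26.114)² = 20.4757303657²
eq1−eq2, eq1−eq3 (x²,y² cancel):
  -21.004·x + 56.492·y = 1679.483437
  -26.102·x + 149.986·y = 3306.694398
det = -21.004·149.986 − 56.492·-26.102 = -1675.751760
x = (1679.483437·149.986 − 56.492·3306.694398) / -1675.751760 = -38.846579
y = (-21.004·3306.694398 − 1679.483437·-26.102) / -1675.751760 = 15.286233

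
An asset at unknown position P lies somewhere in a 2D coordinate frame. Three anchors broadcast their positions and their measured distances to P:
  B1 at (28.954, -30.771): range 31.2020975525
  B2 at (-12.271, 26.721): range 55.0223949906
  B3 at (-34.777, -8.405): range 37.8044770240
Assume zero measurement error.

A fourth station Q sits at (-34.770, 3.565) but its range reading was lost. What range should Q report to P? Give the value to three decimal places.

45.005

eq1: (x − 28.954)² + (y + 30.771)² = 31.2020975525²
eq2: (x + 12.271)² + (y − 26.721)² = 55.0223949906²
eq3: (x + 34.777)² + (y + 8.405)² = 37.8044770240²
eq2−eq1, eq2−eq3 (x²,y² cancel):
  82.450·x − 114.984·y = 2974.492334
  -45.012·x − 70.252·y = 2013.779939
det = 82.450·-70.252 − -114.984·-45.012 = -10967.937208
x = (2974.492334·-70.252 − -114.984·2013.779939) / -10967.937208 = -2.059497
y = (82.450·2013.779939 − 2974.492334·-45.012) / -10967.937208 = -27.345525
|P − Q| = √((-2.059497 − -34.770)² + (-27.345525 − 3.565)²) = 45.004862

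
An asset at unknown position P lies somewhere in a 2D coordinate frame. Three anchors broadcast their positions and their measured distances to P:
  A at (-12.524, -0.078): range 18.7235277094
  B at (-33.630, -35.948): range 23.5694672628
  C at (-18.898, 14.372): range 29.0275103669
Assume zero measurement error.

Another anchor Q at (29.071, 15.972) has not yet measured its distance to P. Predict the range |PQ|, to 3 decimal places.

61.862

eq1: (x + 12.524)² + (y + 0.078)² = 18.7235277094²
eq2: (x + 33.630)² + (y + 35.948)² = 23.5694672628²
eq3: (x + 18.898)² + (y − 14.372)² = 29.0275103669²
eq3−eq1, eq3−eq2 (x²,y² cancel):
  12.748·x − 28.900·y = 85.193740
  -29.464·x − 100.640·y = 2146.623387
det = 12.748·-100.640 − -28.900·-29.464 = -2134.468320
x = (85.193740·-100.640 − -28.900·2146.623387) / -2134.468320 = -25.047698
y = (12.748·2146.623387 − 85.193740·-29.464) / -2134.468320 = -13.996602
|P − Q| = √((-25.047698 − 29.071)² + (-13.996602 − 15.972)²) = 61.862352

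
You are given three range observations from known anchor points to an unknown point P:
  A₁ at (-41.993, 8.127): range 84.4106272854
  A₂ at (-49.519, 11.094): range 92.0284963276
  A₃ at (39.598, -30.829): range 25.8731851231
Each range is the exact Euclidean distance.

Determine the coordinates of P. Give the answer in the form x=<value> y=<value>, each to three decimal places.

eq1: (x + 41.993)² + (y − 8.127)² = 84.4106272854²
eq2: (x + 49.519)² + (y − 11.094)² = 92.0284963276²
eq3: (x − 39.598)² + (y + 30.829)² = 25.8731851231²
eq1−eq3, eq1−eq2 (x²,y² cancel):
  163.182·x − 77.912·y = 7144.700957
  -15.052·x + 5.934·y = -598.342119
det = 163.182·5.934 − -77.912·-15.052 = -204.409436
x = (7144.700957·5.934 − -77.912·-598.342119) / -204.409436 = 20.651569
y = (163.182·-598.342119 − 7144.700957·-15.052) / -204.409436 = -48.448718

x=20.652 y=-48.449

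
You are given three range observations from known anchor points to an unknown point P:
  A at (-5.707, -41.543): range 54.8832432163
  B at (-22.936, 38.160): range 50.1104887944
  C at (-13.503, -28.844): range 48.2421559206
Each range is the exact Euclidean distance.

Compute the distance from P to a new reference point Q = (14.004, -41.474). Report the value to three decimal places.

eq1: (x + 5.707)² + (y + 41.543)² = 54.8832432163²
eq2: (x + 22.936)² + (y − 38.160)² = 50.1104887944²
eq3: (x + 13.503)² + (y + 28.844)² = 48.2421559206²
eq1−eq3, eq1−eq2 (x²,y² cancel):
  -15.592·x + 25.398·y = -59.218575
  -34.458·x + 159.406·y = 724.964297
det = -15.592·159.406 − 25.398·-34.458 = -1610.294068
x = (-59.218575·159.406 − 25.398·724.964297) / -1610.294068 = 17.296493
y = (-15.592·724.964297 − -59.218575·-34.458) / -1610.294068 = 8.286808
|P − Q| = √((17.296493 − 14.004)² + (8.286808 − -41.474)²) = 49.869615

49.870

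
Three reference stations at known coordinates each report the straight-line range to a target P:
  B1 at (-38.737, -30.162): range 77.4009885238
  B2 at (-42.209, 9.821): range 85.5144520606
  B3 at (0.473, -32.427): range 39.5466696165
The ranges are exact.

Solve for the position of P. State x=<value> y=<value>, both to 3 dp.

eq1: (x + 38.737)² + (y + 30.162)² = 77.4009885238²
eq2: (x + 42.209)² + (y − 9.821)² = 85.5144520606²
eq3: (x − 0.473)² + (y + 32.427)² = 39.5466696165²
eq3−eq1, eq3−eq2 (x²,y² cancel):
  -78.420·x + 4.530·y = -3068.406592
  -85.364·x + 84.496·y = -4922.464769
det = -78.420·84.496 − 4.530·-85.364 = -6239.477400
x = (-3068.406592·84.496 − 4.530·-4922.464769) / -6239.477400 = 37.979033
y = (-78.420·-4922.464769 − -3068.406592·-85.364) / -6239.477400 = -19.887599

x=37.979 y=-19.888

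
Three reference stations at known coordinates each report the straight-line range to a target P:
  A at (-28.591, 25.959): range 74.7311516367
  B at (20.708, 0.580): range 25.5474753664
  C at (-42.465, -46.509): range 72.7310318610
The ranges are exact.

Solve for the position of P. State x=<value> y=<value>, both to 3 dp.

x=26.772 y=-24.237

eq1: (x + 28.591)² + (y − 25.959)² = 74.7311516367²
eq2: (x − 20.708)² + (y − 0.580)² = 25.5474753664²
eq3: (x + 42.465)² + (y + 46.509)² = 72.7310318610²
eq2−eq3, eq2−eq1 (x²,y² cancel):
  -126.346·x − 94.178·y = -1099.923856
  -98.598·x + 50.758·y = -3869.914229
det = -126.346·50.758 − -94.178·-98.598 = -15698.832712
x = (-1099.923856·50.758 − -94.178·-3869.914229) / -15698.832712 = 26.772100
y = (-126.346·-3869.914229 − -1099.923856·-98.598) / -15698.832712 = -24.237336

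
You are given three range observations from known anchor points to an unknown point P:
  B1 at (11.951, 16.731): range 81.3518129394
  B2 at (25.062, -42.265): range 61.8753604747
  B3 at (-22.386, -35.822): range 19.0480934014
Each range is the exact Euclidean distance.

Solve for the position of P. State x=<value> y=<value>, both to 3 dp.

x=-36.485 y=-48.630

eq1: (x − 11.951)² + (y − 16.731)² = 81.3518129394²
eq2: (x − 25.062)² + (y + 42.265)² = 61.8753604747²
eq3: (x + 22.386)² + (y + 35.822)² = 19.0480934014²
eq1−eq3, eq1−eq2 (x²,y² cancel):
  -68.674·x − 105.106·y = 7616.883524
  26.222·x − 117.992·y = 4781.238542
det = -68.674·-117.992 − -105.106·26.222 = 10859.072140
x = (7616.883524·-117.992 − -105.106·4781.238542) / 10859.072140 = -36.485112
y = (-68.674·4781.238542 − 7616.883524·26.222) / 10859.072140 = -48.630002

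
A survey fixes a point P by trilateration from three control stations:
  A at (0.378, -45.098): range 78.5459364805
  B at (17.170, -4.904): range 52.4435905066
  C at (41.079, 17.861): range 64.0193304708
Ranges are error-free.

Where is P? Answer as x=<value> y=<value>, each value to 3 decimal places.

eq1: (x − 0.378)² + (y + 45.098)² = 78.5459364805²
eq2: (x − 17.170)² + (y + 4.904)² = 52.4435905066²
eq3: (x − 41.079)² + (y − 17.861)² = 64.0193304708²
eq2−eq3, eq2−eq1 (x²,y² cancel):
  47.818·x + 45.530·y = 339.496957
  -33.584·x − 80.388·y = -1704.019580
det = 47.818·-80.388 − 45.530·-33.584 = -2314.913864
x = (339.496957·-80.388 − 45.530·-1704.019580) / -2314.913864 = -21.725443
y = (47.818·-1704.019580 − 339.496957·-33.584) / -2314.913864 = 30.273758

x=-21.725 y=30.274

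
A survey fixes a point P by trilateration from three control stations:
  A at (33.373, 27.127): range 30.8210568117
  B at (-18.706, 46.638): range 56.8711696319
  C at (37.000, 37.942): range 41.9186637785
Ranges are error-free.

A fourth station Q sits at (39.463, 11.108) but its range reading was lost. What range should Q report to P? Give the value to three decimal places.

eq1: (x − 33.373)² + (y − 27.127)² = 30.8210568117²
eq2: (x + 18.706)² + (y − 46.638)² = 56.8711696319²
eq3: (x − 37.000)² + (y − 37.942)² = 41.9186637785²
eq3−eq1, eq3−eq2 (x²,y² cancel):
  -7.254·x − 21.630·y = -151.727276
  -111.412·x + 17.392·y = -1760.733446
det = -7.254·17.392 − -21.630·-111.412 = -2536.003128
x = (-151.727276·17.392 − -21.630·-1760.733446) / -2536.003128 = 16.058145
y = (-7.254·-1760.733446 − -151.727276·-111.412) / -2536.003128 = 1.629288
|P − Q| = √((16.058145 − 39.463)² + (1.629288 − 11.108)²) = 25.251401

25.251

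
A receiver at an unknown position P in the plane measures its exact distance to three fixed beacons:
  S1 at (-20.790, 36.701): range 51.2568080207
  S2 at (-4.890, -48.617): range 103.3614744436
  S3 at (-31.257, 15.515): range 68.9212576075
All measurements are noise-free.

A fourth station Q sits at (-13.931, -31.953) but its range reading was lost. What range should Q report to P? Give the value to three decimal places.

eq1: (x + 20.790)² + (y − 36.701)² = 51.2568080207²
eq2: (x + 4.890)² + (y + 48.617)² = 103.3614744436²
eq3: (x + 31.257)² + (y − 15.515)² = 68.9212576075²
eq2−eq3, eq2−eq1 (x²,y² cancel):
  -52.734·x + 128.264·y = 4763.645134
  -31.800·x + 170.636·y = 7447.996743
det = -52.734·170.636 − 128.264·-31.800 = -4919.523624
x = (4763.645134·170.636 − 128.264·7447.996743) / -4919.523624 = 28.958191
y = (-52.734·7447.996743 − 4763.645134·-31.800) / -4919.523624 = 49.045144
|P − Q| = √((28.958191 − -13.931)² + (49.045144 − -31.953)²) = 91.652507

91.653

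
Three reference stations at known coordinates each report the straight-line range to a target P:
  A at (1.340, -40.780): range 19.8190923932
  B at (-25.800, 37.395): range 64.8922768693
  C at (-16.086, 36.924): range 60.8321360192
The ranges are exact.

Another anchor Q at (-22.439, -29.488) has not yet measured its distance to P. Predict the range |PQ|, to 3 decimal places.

26.356

eq1: (x − 1.340)² + (y + 40.780)² = 19.8190923932²
eq2: (x + 25.800)² + (y − 37.395)² = 64.8922768693²
eq3: (x + 16.086)² + (y − 36.924)² = 60.8321360192²
eq3−eq2, eq3−eq1 (x²,y² cancel):
  -19.428·x + 0.942·y = -68.573972
  34.852·x − 155.408·y = 3350.415177
det = -19.428·-155.408 − 0.942·34.852 = 2986.436040
x = (-68.573972·-155.408 − 0.942·3350.415177) / 2986.436040 = 2.511640
y = (-19.428·3350.415177 − -68.573972·34.852) / 2986.436040 = -20.995570
|P − Q| = √((2.511640 − -22.439)² + (-20.995570 − -29.488)²) = 26.356324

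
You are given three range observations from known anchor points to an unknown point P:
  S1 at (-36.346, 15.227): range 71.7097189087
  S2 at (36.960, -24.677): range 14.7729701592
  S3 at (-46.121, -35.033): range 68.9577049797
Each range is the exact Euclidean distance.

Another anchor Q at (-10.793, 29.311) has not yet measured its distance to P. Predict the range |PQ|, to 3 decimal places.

64.520

eq1: (x + 36.346)² + (y − 15.227)² = 71.7097189087²
eq2: (x − 36.960)² + (y + 24.677)² = 14.7729701592²
eq3: (x + 46.121)² + (y + 35.033)² = 68.9577049797²
eq2−eq1, eq2−eq3 (x²,y² cancel):
  -146.612·x + 79.808·y = -5346.145823
  -166.162·x − 20.712·y = -3157.462628
det = -146.612·-20.712 − 79.808·-166.162 = 16297.684640
x = (-5346.145823·-20.712 − 79.808·-3157.462628) / 16297.684640 = 22.255931
y = (-146.612·-3157.462628 − -5346.145823·-166.162) / 16297.684640 = -26.102135
|P − Q| = √((22.255931 − -10.793)² + (-26.102135 − 29.311)²) = 64.520132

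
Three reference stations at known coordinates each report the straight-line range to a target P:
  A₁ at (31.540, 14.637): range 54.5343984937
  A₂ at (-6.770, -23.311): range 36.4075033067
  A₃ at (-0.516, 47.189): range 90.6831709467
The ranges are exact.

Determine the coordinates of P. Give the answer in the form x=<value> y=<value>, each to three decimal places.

eq1: (x − 31.540)² + (y − 14.637)² = 54.5343984937²
eq2: (x + 6.770)² + (y + 23.311)² = 36.4075033067²
eq3: (x + 0.516)² + (y − 47.189)² = 90.6831709467²
eq1−eq3, eq1−eq2 (x²,y² cancel):
  -64.112·x + 65.104·y = -4231.382266
  -76.620·x − 75.896·y = 1028.716574
det = -64.112·-75.896 − 65.104·-76.620 = 9854.112832
x = (-4231.382266·-75.896 − 65.104·1028.716574) / 9854.112832 = 25.793436
y = (-64.112·1028.716574 − -4231.382266·-76.620) / 9854.112832 = -39.593781

x=25.793 y=-39.594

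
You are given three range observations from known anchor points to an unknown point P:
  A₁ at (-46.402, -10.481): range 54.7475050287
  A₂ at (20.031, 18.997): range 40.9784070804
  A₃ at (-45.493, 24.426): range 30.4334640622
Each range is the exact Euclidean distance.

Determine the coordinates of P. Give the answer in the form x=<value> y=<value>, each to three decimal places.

eq1: (x + 46.402)² + (y + 10.481)² = 54.7475050287²
eq2: (x − 20.031)² + (y − 18.997)² = 40.9784070804²
eq3: (x + 45.493)² + (y − 24.426)² = 30.4334640622²
eq2−eq1, eq2−eq3 (x²,y² cancel):
  -132.866·x − 58.956·y = 182.810535
  -131.048·x + 10.858·y = 2657.149667
det = -132.866·10.858 − -58.956·-131.048 = -9168.724916
x = (182.810535·10.858 − -58.956·2657.149667) / -9168.724916 = -17.302283
y = (-132.866·2657.149667 − 182.810535·-131.048) / -9168.724916 = 35.892438

x=-17.302 y=35.892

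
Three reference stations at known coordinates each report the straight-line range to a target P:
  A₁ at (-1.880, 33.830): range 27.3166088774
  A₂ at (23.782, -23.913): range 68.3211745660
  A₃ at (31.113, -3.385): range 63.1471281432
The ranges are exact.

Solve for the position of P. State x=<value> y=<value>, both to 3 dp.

eq1: (x + 1.880)² + (y − 33.830)² = 27.3166088774²
eq2: (x − 23.782)² + (y + 23.913)² = 68.3211745660²
eq3: (x − 31.113)² + (y + 3.385)² = 63.1471281432²
eq1−eq2, eq1−eq3 (x²,y² cancel):
  51.324·x − 115.486·y = -3932.173981
  65.986·x − 74.430·y = -3409.888978
det = 51.324·-74.430 − -115.486·65.986 = 3800.413876
x = (-3932.173981·-74.430 − -115.486·-3409.888978) / 3800.413876 = -26.608346
y = (51.324·-3409.888978 − -3932.173981·65.986) / 3800.413876 = 22.223709

x=-26.608 y=22.224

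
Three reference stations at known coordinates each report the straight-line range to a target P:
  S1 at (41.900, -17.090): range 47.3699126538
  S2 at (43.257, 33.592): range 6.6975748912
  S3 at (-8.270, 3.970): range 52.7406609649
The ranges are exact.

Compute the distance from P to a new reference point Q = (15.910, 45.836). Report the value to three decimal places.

26.771

eq1: (x − 41.900)² + (y + 17.090)² = 47.3699126538²
eq2: (x − 43.257)² + (y − 33.592)² = 6.6975748912²
eq3: (x + 8.270)² + (y − 3.970)² = 52.7406609649²
eq2−eq1, eq2−eq3 (x²,y² cancel):
  -2.714·x − 101.364·y = -3150.963528
  -103.054·x − 59.244·y = -5652.156523
det = -2.714·-59.244 − -101.364·-103.054 = -10285.177440
x = (-3150.963528·-59.244 − -101.364·-5652.156523) / -10285.177440 = 37.553996
y = (-2.714·-5652.156523 − -3150.963528·-103.054) / -10285.177440 = 30.080127
|P − Q| = √((37.553996 − 15.910)² + (30.080127 − 45.836)²) = 26.771442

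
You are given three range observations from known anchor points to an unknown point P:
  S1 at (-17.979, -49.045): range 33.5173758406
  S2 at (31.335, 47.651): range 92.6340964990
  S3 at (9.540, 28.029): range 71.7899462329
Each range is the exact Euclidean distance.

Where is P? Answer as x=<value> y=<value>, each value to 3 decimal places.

eq1: (x + 17.979)² + (y + 49.045)² = 33.5173758406²
eq2: (x − 31.335)² + (y − 47.651)² = 92.6340964990²
eq3: (x − 9.540)² + (y − 28.029)² = 71.7899462329²
eq1−eq3, eq1−eq2 (x²,y² cancel):
  55.038·x + 154.148·y = -5882.401922
  98.628·x + 193.392·y = -6933.817791
det = 55.038·193.392 − 154.148·98.628 = -4559.400048
x = (-5882.401922·193.392 − 154.148·-6933.817791) / -4559.400048 = 15.084293
y = (55.038·-6933.817791 − -5882.401922·98.628) / -4559.400048 = -43.546535

x=15.084 y=-43.547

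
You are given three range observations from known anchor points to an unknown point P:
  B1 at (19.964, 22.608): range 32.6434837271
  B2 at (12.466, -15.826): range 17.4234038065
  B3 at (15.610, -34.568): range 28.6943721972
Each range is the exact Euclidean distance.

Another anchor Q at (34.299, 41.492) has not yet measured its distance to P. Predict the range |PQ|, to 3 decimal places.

50.740

eq1: (x − 19.964)² + (y − 22.608)² = 32.6434837271²
eq2: (x − 12.466)² + (y + 15.826)² = 17.4234038065²
eq3: (x − 15.610)² + (y + 34.568)² = 28.6943721972²
eq2−eq3, eq2−eq1 (x²,y² cancel):
  6.288·x − 37.484·y = 512.963296
  14.996·x + 76.868·y = -258.202502
det = 6.288·76.868 − -37.484·14.996 = 1045.456048
x = (512.963296·76.868 − -37.484·-258.202502) / 1045.456048 = 28.458394
y = (6.288·-258.202502 − 512.963296·14.996) / 1045.456048 = -8.910920
|P − Q| = √((28.458394 − 34.299)² + (-8.910920 − 41.492)²) = 50.740191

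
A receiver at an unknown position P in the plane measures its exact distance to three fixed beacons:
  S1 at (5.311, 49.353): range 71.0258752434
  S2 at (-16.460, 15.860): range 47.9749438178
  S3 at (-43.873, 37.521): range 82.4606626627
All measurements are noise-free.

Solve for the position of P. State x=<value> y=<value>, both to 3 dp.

eq1: (x − 5.311)² + (y − 49.353)² = 71.0258752434²
eq2: (x + 16.460)² + (y − 15.860)² = 47.9749438178²
eq3: (x + 43.873)² + (y − 37.521)² = 82.4606626627²
eq3−eq1, eq3−eq2 (x²,y² cancel):
  98.368·x + 23.664·y = 886.345693
  54.826·x − 43.322·y = 1687.971282
det = 98.368·-43.322 − 23.664·54.826 = -5558.900960
x = (886.345693·-43.322 − 23.664·1687.971282) / -5558.900960 = 14.093149
y = (98.368·1687.971282 − 886.345693·54.826) / -5558.900960 = -21.127840

x=14.093 y=-21.128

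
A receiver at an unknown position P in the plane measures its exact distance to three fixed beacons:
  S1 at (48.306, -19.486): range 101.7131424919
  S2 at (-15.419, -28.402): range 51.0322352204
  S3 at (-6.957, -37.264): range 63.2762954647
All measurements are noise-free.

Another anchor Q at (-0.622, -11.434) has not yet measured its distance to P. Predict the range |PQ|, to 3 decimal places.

52.948

eq1: (x − 48.306)² + (y + 19.486)² = 101.7131424919²
eq2: (x + 15.419)² + (y + 28.402)² = 51.0322352204²
eq3: (x + 6.957)² + (y + 37.264)² = 63.2762954647²
eq3−eq1, eq3−eq2 (x²,y² cancel):
  110.526·x + 35.556·y = -5065.505501
  -16.924·x + 17.724·y = 1007.014156
det = 110.526·17.724 − 35.556·-16.924 = 2560.712568
x = (-5065.505501·17.724 − 35.556·1007.014156) / 2560.712568 = -49.043542
y = (110.526·1007.014156 − -5065.505501·-16.924) / 2560.712568 = 9.986529
|P − Q| = √((-49.043542 − -0.622)² + (9.986529 − -11.434)²) = 52.947945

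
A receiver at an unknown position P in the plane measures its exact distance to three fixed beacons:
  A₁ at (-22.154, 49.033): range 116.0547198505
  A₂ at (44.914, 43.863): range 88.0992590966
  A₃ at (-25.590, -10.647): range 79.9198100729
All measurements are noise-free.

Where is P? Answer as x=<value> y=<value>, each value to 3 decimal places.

x=46.939 y=-44.213

eq1: (x + 22.154)² + (y − 49.033)² = 116.0547198505²
eq2: (x − 44.914)² + (y − 43.863)² = 88.0992590966²
eq3: (x + 25.590)² + (y + 10.647)² = 79.9198100729²
eq1−eq3, eq1−eq2 (x²,y² cancel):
  -6.872·x − 119.360·y = 4954.693861
  134.136·x − 10.340·y = 6753.413906
det = -6.872·-10.340 − -119.360·134.136 = 16081.529440
x = (4954.693861·-10.340 − -119.360·6753.413906) / 16081.529440 = 46.939313
y = (-6.872·6753.413906 − 4954.693861·134.136) / 16081.529440 = -44.212976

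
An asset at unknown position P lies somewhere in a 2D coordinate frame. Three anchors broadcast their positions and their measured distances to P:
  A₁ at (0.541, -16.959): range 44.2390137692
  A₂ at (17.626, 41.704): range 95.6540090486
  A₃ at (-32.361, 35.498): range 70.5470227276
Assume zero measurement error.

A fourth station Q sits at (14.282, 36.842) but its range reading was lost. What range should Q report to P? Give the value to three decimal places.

eq1: (x − 0.541)² + (y + 16.959)² = 44.2390137692²
eq2: (x − 17.626)² + (y − 41.704)² = 95.6540090486²
eq3: (x + 32.361)² + (y − 35.498)² = 70.5470227276²
eq1−eq3, eq1−eq2 (x²,y² cancel):
  -65.804·x + 104.914·y = -1000.350113
  34.170·x + 117.326·y = -5430.599978
det = -65.804·117.326 − 104.914·34.170 = -11305.431484
x = (-1000.350113·117.326 − 104.914·-5430.599978) / -11305.431484 = -40.014297
y = (-65.804·-5430.599978 − -1000.350113·34.170) / -11305.431484 = -34.632660
|P − Q| = √((-40.014297 − 14.282)² + (-34.632660 − 36.842)²) = 89.759205

89.759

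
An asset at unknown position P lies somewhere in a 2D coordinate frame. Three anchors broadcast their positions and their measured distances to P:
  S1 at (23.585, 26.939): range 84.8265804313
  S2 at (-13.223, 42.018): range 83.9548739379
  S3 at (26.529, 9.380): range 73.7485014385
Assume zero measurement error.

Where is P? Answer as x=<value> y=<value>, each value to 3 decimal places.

x=-27.613 y=-40.694

eq1: (x − 23.585)² + (y − 26.939)² = 84.8265804313²
eq2: (x + 13.223)² + (y − 42.018)² = 83.9548739379²
eq3: (x − 26.529)² + (y − 9.380)² = 73.7485014385²
eq3−eq1, eq3−eq2 (x²,y² cancel):
  -5.888·x + 35.118·y = -1266.517578
  -79.504·x + 65.276·y = -460.991582
det = -5.888·65.276 − 35.118·-79.504 = 2407.676384
x = (-1266.517578·65.276 − 35.118·-460.991582) / 2407.676384 = -27.613387
y = (-5.888·-460.991582 − -1266.517578·-79.504) / 2407.676384 = -40.694379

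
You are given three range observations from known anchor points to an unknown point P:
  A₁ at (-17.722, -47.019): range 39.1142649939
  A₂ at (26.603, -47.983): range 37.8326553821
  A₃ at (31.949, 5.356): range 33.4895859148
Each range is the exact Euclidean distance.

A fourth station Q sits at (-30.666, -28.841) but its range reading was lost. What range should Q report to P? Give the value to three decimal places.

eq1: (x + 17.722)² + (y + 47.019)² = 39.1142649939²
eq2: (x − 26.603)² + (y + 47.983)² = 37.8326553821²
eq3: (x − 31.949)² + (y − 5.356)² = 33.4895859148²
eq3−eq1, eq3−eq2 (x²,y² cancel):
  -99.342·x − 104.750·y = 1067.056947
  -10.692·x − 106.678·y = 1650.905112
det = -99.342·-106.678 − -104.750·-10.692 = 9477.618876
x = (1067.056947·-106.678 − -104.750·1650.905112) / 9477.618876 = 6.235829
y = (-99.342·1650.905112 − 1067.056947·-10.692) / 9477.618876 = -16.100589
|P − Q| = √((6.235829 − -30.666)² + (-16.100589 − -28.841)²) = 39.039250

39.039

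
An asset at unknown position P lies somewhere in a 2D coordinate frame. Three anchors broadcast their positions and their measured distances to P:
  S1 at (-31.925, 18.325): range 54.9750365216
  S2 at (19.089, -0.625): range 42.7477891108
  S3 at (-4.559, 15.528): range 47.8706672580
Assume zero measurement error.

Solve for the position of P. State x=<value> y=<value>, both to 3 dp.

eq1: (x + 31.925)² + (y − 18.325)² = 54.9750365216²
eq2: (x − 19.089)² + (y + 0.625)² = 42.7477891108²
eq3: (x + 4.559)² + (y − 15.528)² = 47.8706672580²
eq2−eq3, eq2−eq1 (x²,y² cancel):
  -47.296·x + 32.306·y = -567.104591
  -102.028·x + 37.900·y = -204.650463
det = -47.296·37.900 − 32.306·-102.028 = 1503.598168
x = (-567.104591·37.900 − 32.306·-204.650463) / 1503.598168 = -9.897476
y = (-47.296·-204.650463 − -567.104591·-102.028) / 1503.598168 = -32.044066

x=-9.897 y=-32.044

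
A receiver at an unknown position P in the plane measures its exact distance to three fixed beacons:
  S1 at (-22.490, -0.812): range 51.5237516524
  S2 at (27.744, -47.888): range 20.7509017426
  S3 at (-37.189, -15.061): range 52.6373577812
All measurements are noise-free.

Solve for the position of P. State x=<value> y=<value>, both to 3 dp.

eq1: (x + 22.490)² + (y + 0.812)² = 51.5237516524²
eq2: (x − 27.744)² + (y + 47.888)² = 20.7509017426²
eq3: (x + 37.189)² + (y + 15.061)² = 52.6373577812²
eq3−eq1, eq3−eq2 (x²,y² cancel):
  29.398·x + 28.498·y = -987.401548
  129.866·x − 65.654·y = 3793.226149
det = 29.398·-65.654 − 28.498·129.866 = -5631.017560
x = (-987.401548·-65.654 − 28.498·3793.226149) / -5631.017560 = 7.684667
y = (29.398·3793.226149 − -987.401548·129.866) / -5631.017560 = -42.575458

x=7.685 y=-42.575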